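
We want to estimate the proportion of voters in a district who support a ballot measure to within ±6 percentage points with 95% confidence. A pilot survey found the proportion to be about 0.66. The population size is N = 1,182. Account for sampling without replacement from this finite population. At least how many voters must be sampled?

n = 200

For a proportion with margin E = 0.06 at 95% confidence, z = 1.960.
n = p̂(1−p̂)(z/E)² = 0.66 × 0.34 × (1.960/0.06)² = 239.46 — call this n₀.
Finite-population correction with N = 1,182: n = n₀ / (1 + (n₀−1)/N) = 239.46 / 1.202 = 199.22
Round up: n = 200.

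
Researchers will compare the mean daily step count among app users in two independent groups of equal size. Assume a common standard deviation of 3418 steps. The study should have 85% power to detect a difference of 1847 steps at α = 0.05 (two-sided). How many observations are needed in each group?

62 per group

For two equal groups, n per group = 2·((z_{α/2} + z_β)·σ/δ)².
z_{α/2} = 1.960; z_β = 1.036 (power 85%).
n = 2 × (2.996 × 3418 / 1847)² = 2 × 30.74 = 61.48
Round up: n = 62 per group.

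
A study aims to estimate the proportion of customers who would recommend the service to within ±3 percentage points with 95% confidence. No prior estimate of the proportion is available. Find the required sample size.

For a proportion with margin E = 0.03 at 95% confidence, z = 1.960.
With no prior estimate, use p = 0.5, which maximizes p(1−p) at 0.25.
n = 0.25 × (z/E)² = 0.25 × (1.960/0.03)² = 1067.11
Round up: n = 1068.

1068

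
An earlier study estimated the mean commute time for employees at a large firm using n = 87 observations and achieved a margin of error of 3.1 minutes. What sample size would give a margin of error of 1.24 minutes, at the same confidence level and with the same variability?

Margin of error scales as 1/√n, so n₂ = n₁·(E₁/E₂)².
n₂ = 87 × (3.1/1.24)² = 87 × 6.25 = 543.75
Round up: n₂ = 544.

544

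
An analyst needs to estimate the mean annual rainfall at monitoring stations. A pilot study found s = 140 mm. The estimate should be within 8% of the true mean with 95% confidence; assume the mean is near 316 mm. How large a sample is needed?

n = 118

For a mean, the margin of error is E = z·σ/√n, so n = (zσ/E)².
At 95% confidence, z = 1.960.
E = 8% of 316 = 25.28 mm.
n = (1.960 × 140 / 25.28)² = 117.82
Round up: n = 118.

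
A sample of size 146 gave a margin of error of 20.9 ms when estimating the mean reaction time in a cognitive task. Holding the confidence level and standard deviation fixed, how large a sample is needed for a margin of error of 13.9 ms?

Margin of error scales as 1/√n, so n₂ = n₁·(E₁/E₂)².
n₂ = 146 × (20.9/13.9)² = 146 × 2.261 = 330.11
Round up: n₂ = 331.

n = 331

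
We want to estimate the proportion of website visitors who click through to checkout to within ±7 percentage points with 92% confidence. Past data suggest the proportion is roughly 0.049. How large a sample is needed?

30

For a proportion with margin E = 0.07 at 92% confidence, z = 1.751.
n = p̂(1−p̂)(z/E)² = 0.049 × 0.951 × (1.751/0.07)² = 29.16
Round up: n = 30.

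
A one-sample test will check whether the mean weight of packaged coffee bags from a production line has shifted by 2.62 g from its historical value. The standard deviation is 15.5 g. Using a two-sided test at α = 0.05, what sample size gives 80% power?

For a one-sample z-test, n = ((z_{α/2} + z_β)·σ/δ)².
z_{α/2} = 1.960 (two-sided α = 0.05); z_β = 0.842 (power 80% → β = 0.2).
n = (2.802 × 15.5 / 2.62)² = 274.79
Round up: n = 275.

275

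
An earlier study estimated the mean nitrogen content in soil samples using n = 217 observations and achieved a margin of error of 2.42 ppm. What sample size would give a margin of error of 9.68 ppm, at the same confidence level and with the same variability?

Margin of error scales as 1/√n, so n₂ = n₁·(E₁/E₂)².
n₂ = 217 × (2.42/9.68)² = 217 × 0.0625 = 13.56
Round up: n₂ = 14.

n = 14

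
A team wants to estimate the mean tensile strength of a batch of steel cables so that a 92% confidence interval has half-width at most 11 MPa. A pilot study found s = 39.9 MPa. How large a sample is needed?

41

For a mean, the margin of error is E = z·σ/√n, so n = (zσ/E)².
At 92% confidence, z = 1.751.
n = (1.751 × 39.9 / 11)² = 40.34
Round up: n = 41.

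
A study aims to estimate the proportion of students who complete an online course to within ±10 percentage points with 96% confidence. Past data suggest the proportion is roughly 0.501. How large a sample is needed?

For a proportion with margin E = 0.1 at 96% confidence, z = 2.054.
n = p̂(1−p̂)(z/E)² = 0.501 × 0.499 × (2.054/0.1)² = 105.47
Round up: n = 106.

106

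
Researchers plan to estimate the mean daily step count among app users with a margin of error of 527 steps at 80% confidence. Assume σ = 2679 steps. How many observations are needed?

43

For a mean, the margin of error is E = z·σ/√n, so n = (zσ/E)².
At 80% confidence, z = 1.282.
n = (1.282 × 2679 / 527)² = 42.47
Round up: n = 43.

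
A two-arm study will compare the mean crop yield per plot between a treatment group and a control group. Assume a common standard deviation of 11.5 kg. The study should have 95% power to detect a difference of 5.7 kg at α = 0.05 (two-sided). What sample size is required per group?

106 per group

For two equal groups, n per group = 2·((z_{α/2} + z_β)·σ/δ)².
z_{α/2} = 1.960; z_β = 1.645 (power 95%).
n = 2 × (3.605 × 11.5 / 5.7)² = 2 × 52.90 = 105.80
Round up: n = 106 per group.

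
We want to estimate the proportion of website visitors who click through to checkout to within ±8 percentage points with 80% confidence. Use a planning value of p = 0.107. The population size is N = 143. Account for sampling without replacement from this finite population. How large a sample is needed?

22

For a proportion with margin E = 0.08 at 80% confidence, z = 1.282.
n = p̂(1−p̂)(z/E)² = 0.107 × 0.893 × (1.282/0.08)² = 24.54 — call this n₀.
Finite-population correction with N = 143: n = n₀ / (1 + (n₀−1)/N) = 24.54 / 1.165 = 21.06
Round up: n = 22.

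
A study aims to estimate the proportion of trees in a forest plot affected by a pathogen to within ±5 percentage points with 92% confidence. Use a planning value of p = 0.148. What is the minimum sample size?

For a proportion with margin E = 0.05 at 92% confidence, z = 1.751.
n = p̂(1−p̂)(z/E)² = 0.148 × 0.852 × (1.751/0.05)² = 154.64
Round up: n = 155.

155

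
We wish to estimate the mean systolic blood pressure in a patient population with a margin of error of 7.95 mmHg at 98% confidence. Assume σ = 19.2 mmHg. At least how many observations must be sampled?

For a mean, the margin of error is E = z·σ/√n, so n = (zσ/E)².
At 98% confidence, z = 2.326.
n = (2.326 × 19.2 / 7.95)² = 31.56
Round up: n = 32.

n = 32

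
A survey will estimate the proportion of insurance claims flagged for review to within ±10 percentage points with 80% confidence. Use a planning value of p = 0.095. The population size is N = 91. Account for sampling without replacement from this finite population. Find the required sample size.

13

For a proportion with margin E = 0.1 at 80% confidence, z = 1.282.
n = p̂(1−p̂)(z/E)² = 0.095 × 0.905 × (1.282/0.1)² = 14.13 — call this n₀.
Finite-population correction with N = 91: n = n₀ / (1 + (n₀−1)/N) = 14.13 / 1.144 = 12.35
Round up: n = 13.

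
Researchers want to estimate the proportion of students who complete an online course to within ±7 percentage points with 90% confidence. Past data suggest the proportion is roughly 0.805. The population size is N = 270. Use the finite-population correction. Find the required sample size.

For a proportion with margin E = 0.07 at 90% confidence, z = 1.645.
n = p̂(1−p̂)(z/E)² = 0.805 × 0.195 × (1.645/0.07)² = 86.69 — call this n₀.
Finite-population correction with N = 270: n = n₀ / (1 + (n₀−1)/N) = 86.69 / 1.317 = 65.82
Round up: n = 66.

66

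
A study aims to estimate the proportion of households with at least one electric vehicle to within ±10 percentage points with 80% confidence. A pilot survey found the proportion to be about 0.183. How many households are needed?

For a proportion with margin E = 0.1 at 80% confidence, z = 1.282.
n = p̂(1−p̂)(z/E)² = 0.183 × 0.817 × (1.282/0.1)² = 24.57
Round up: n = 25.

25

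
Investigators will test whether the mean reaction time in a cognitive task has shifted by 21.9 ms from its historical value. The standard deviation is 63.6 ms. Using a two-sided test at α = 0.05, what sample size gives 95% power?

110

For a one-sample z-test, n = ((z_{α/2} + z_β)·σ/δ)².
z_{α/2} = 1.960 (two-sided α = 0.05); z_β = 1.645 (power 95% → β = 0.05).
n = (3.605 × 63.6 / 21.9)² = 109.61
Round up: n = 110.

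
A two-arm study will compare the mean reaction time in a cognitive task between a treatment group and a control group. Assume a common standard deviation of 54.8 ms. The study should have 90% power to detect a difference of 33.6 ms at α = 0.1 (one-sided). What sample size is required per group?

For two equal groups, n per group = 2·((z_α + z_β)·σ/δ)².
z_α = 1.282; z_β = 1.282 (power 90%).
n = 2 × (2.564 × 54.8 / 33.6)² = 2 × 17.49 = 34.98
Round up: n = 35 per group.

35 per group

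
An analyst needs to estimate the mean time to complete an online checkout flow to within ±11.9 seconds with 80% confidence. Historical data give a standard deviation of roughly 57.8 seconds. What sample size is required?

39

For a mean, the margin of error is E = z·σ/√n, so n = (zσ/E)².
At 80% confidence, z = 1.282.
n = (1.282 × 57.8 / 11.9)² = 38.77
Round up: n = 39.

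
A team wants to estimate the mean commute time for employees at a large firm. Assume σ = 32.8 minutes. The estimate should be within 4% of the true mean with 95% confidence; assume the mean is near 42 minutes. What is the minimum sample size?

For a mean, the margin of error is E = z·σ/√n, so n = (zσ/E)².
At 95% confidence, z = 1.960.
E = 4% of 42 = 1.68 minutes.
n = (1.960 × 32.8 / 1.68)² = 1464.34
Round up: n = 1465.

n = 1465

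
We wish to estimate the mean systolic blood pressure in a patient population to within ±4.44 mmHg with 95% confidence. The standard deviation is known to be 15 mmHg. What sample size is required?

For a mean, the margin of error is E = z·σ/√n, so n = (zσ/E)².
At 95% confidence, z = 1.960.
n = (1.960 × 15 / 4.44)² = 43.85
Round up: n = 44.

44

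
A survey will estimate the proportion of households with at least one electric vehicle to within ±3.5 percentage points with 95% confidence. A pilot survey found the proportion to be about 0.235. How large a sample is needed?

For a proportion with margin E = 0.035 at 95% confidence, z = 1.960.
n = p̂(1−p̂)(z/E)² = 0.235 × 0.765 × (1.960/0.035)² = 563.77
Round up: n = 564.

564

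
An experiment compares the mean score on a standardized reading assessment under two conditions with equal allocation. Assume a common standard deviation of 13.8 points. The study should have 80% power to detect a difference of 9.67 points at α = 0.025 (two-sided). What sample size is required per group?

39 per group

For two equal groups, n per group = 2·((z_{α/2} + z_β)·σ/δ)².
z_{α/2} = 2.241; z_β = 0.842 (power 80%).
n = 2 × (3.083 × 13.8 / 9.67)² = 2 × 19.36 = 38.72
Round up: n = 39 per group.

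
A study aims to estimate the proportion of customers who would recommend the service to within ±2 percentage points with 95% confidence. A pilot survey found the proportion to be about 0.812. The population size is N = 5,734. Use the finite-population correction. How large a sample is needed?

n = 1168

For a proportion with margin E = 0.02 at 95% confidence, z = 1.960.
n = p̂(1−p̂)(z/E)² = 0.812 × 0.188 × (1.960/0.02)² = 1466.11 — call this n₀.
Finite-population correction with N = 5,734: n = n₀ / (1 + (n₀−1)/N) = 1466.11 / 1.256 = 1167.29
Round up: n = 1168.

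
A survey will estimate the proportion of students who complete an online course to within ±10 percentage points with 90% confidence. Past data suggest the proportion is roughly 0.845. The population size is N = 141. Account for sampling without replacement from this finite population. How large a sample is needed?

n = 29

For a proportion with margin E = 0.1 at 90% confidence, z = 1.645.
n = p̂(1−p̂)(z/E)² = 0.845 × 0.155 × (1.645/0.1)² = 35.44 — call this n₀.
Finite-population correction with N = 141: n = n₀ / (1 + (n₀−1)/N) = 35.44 / 1.244 = 28.49
Round up: n = 29.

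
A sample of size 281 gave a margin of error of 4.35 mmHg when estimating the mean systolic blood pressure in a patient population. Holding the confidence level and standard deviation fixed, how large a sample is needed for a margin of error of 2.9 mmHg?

Margin of error scales as 1/√n, so n₂ = n₁·(E₁/E₂)².
n₂ = 281 × (4.35/2.9)² = 281 × 2.25 = 632.25
Round up: n₂ = 633.

633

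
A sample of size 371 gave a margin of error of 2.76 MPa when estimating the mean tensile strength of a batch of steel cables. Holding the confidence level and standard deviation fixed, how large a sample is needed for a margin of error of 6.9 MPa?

Margin of error scales as 1/√n, so n₂ = n₁·(E₁/E₂)².
n₂ = 371 × (2.76/6.9)² = 371 × 0.16 = 59.36
Round up: n₂ = 60.

60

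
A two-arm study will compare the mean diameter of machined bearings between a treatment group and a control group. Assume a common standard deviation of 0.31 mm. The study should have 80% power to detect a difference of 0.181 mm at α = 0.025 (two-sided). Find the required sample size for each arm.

For two equal groups, n per group = 2·((z_{α/2} + z_β)·σ/δ)².
z_{α/2} = 2.241; z_β = 0.842 (power 80%).
n = 2 × (3.083 × 0.31 / 0.181)² = 2 × 27.88 = 55.76
Round up: n = 56 per group.

56 per group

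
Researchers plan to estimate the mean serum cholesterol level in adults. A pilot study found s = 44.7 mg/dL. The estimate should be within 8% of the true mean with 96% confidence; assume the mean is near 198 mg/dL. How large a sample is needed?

34

For a mean, the margin of error is E = z·σ/√n, so n = (zσ/E)².
At 96% confidence, z = 2.054.
E = 8% of 198 = 15.84 mg/dL.
n = (2.054 × 44.7 / 15.84)² = 33.60
Round up: n = 34.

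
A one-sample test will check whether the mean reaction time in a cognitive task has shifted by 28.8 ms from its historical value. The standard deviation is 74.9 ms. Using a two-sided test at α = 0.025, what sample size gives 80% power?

65

For a one-sample z-test, n = ((z_{α/2} + z_β)·σ/δ)².
z_{α/2} = 2.241 (two-sided α = 0.025); z_β = 0.842 (power 80% → β = 0.2).
n = (3.083 × 74.9 / 28.8)² = 64.29
Round up: n = 65.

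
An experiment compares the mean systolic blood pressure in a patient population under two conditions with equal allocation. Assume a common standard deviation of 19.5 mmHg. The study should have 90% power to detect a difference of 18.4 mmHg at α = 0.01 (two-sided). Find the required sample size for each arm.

34 per group

For two equal groups, n per group = 2·((z_{α/2} + z_β)·σ/δ)².
z_{α/2} = 2.576; z_β = 1.282 (power 90%).
n = 2 × (3.858 × 19.5 / 18.4)² = 2 × 16.72 = 33.44
Round up: n = 34 per group.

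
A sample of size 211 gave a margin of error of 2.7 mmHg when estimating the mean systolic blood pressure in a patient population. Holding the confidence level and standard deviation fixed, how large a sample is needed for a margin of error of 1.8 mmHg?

n = 475

Margin of error scales as 1/√n, so n₂ = n₁·(E₁/E₂)².
n₂ = 211 × (2.7/1.8)² = 211 × 2.25 = 474.75
Round up: n₂ = 475.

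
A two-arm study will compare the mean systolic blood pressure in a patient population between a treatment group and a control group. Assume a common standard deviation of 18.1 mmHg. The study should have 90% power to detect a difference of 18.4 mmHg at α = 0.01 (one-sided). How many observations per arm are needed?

For two equal groups, n per group = 2·((z_α + z_β)·σ/δ)².
z_α = 2.326; z_β = 1.282 (power 90%).
n = 2 × (3.608 × 18.1 / 18.4)² = 2 × 12.60 = 25.20
Round up: n = 26 per group.

26 per group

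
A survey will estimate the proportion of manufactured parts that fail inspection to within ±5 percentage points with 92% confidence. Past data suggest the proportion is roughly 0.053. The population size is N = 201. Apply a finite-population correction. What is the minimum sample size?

For a proportion with margin E = 0.05 at 92% confidence, z = 1.751.
n = p̂(1−p̂)(z/E)² = 0.053 × 0.947 × (1.751/0.05)² = 61.55 — call this n₀.
Finite-population correction with N = 201: n = n₀ / (1 + (n₀−1)/N) = 61.55 / 1.301 = 47.31
Round up: n = 48.

48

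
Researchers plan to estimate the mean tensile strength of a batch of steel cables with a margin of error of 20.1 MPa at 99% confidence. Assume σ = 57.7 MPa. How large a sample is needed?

55

For a mean, the margin of error is E = z·σ/√n, so n = (zσ/E)².
At 99% confidence, z = 2.576.
n = (2.576 × 57.7 / 20.1)² = 54.68
Round up: n = 55.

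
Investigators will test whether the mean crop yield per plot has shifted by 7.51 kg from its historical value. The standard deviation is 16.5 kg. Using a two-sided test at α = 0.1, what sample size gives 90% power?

42

For a one-sample z-test, n = ((z_{α/2} + z_β)·σ/δ)².
z_{α/2} = 1.645 (two-sided α = 0.1); z_β = 1.282 (power 90% → β = 0.1).
n = (2.927 × 16.5 / 7.51)² = 41.36
Round up: n = 42.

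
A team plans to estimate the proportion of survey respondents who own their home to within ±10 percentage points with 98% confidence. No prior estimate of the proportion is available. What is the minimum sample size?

For a proportion with margin E = 0.1 at 98% confidence, z = 2.326.
With no prior estimate, use p = 0.5, which maximizes p(1−p) at 0.25.
n = 0.25 × (z/E)² = 0.25 × (2.326/0.1)² = 135.26
Round up: n = 136.

n = 136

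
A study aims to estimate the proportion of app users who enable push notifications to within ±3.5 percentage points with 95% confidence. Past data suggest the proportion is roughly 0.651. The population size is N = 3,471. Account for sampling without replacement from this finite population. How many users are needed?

For a proportion with margin E = 0.035 at 95% confidence, z = 1.960.
n = p̂(1−p̂)(z/E)² = 0.651 × 0.349 × (1.960/0.035)² = 712.50 — call this n₀.
Finite-population correction with N = 3,471: n = n₀ / (1 + (n₀−1)/N) = 712.50 / 1.205 = 591.29
Round up: n = 592.

592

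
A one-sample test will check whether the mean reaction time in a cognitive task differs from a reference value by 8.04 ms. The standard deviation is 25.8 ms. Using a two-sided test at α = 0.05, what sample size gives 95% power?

n = 134

For a one-sample z-test, n = ((z_{α/2} + z_β)·σ/δ)².
z_{α/2} = 1.960 (two-sided α = 0.05); z_β = 1.645 (power 95% → β = 0.05).
n = (3.605 × 25.8 / 8.04)² = 133.83
Round up: n = 134.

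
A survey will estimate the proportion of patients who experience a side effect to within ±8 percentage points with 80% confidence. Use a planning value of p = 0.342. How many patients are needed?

For a proportion with margin E = 0.08 at 80% confidence, z = 1.282.
n = p̂(1−p̂)(z/E)² = 0.342 × 0.658 × (1.282/0.08)² = 57.79
Round up: n = 58.

58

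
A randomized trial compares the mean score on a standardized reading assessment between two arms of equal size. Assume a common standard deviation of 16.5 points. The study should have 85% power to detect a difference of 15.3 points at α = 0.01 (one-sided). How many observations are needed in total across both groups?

54 total

For two equal groups, n per group = 2·((z_α + z_β)·σ/δ)².
z_α = 2.326; z_β = 1.036 (power 85%).
n = 2 × (3.362 × 16.5 / 15.3)² = 2 × 13.15 = 26.30
Round up: n = 27 per group.
Total across both groups: 2 × 27 = 54.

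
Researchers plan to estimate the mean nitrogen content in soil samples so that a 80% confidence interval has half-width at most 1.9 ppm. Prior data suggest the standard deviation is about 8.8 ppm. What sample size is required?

For a mean, the margin of error is E = z·σ/√n, so n = (zσ/E)².
At 80% confidence, z = 1.282.
n = (1.282 × 8.8 / 1.9)² = 35.26
Round up: n = 36.

36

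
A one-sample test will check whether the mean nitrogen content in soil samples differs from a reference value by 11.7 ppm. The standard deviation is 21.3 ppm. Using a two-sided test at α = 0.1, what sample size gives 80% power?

21

For a one-sample z-test, n = ((z_{α/2} + z_β)·σ/δ)².
z_{α/2} = 1.645 (two-sided α = 0.1); z_β = 0.842 (power 80% → β = 0.2).
n = (2.487 × 21.3 / 11.7)² = 20.50
Round up: n = 21.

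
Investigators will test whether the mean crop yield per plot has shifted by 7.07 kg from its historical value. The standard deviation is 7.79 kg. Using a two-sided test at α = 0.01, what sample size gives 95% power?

For a one-sample z-test, n = ((z_{α/2} + z_β)·σ/δ)².
z_{α/2} = 2.576 (two-sided α = 0.01); z_β = 1.645 (power 95% → β = 0.05).
n = (4.221 × 7.79 / 7.07)² = 21.63
Round up: n = 22.

22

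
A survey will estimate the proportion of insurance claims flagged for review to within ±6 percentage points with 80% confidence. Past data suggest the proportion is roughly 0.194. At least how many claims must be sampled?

n = 72

For a proportion with margin E = 0.06 at 80% confidence, z = 1.282.
n = p̂(1−p̂)(z/E)² = 0.194 × 0.806 × (1.282/0.06)² = 71.39
Round up: n = 72.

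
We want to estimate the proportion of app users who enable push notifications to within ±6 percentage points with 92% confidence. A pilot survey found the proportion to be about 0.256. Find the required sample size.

For a proportion with margin E = 0.06 at 92% confidence, z = 1.751.
n = p̂(1−p̂)(z/E)² = 0.256 × 0.744 × (1.751/0.06)² = 162.21
Round up: n = 163.

163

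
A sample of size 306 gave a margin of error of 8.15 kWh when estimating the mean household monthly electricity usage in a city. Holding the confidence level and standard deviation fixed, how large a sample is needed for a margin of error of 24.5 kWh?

34

Margin of error scales as 1/√n, so n₂ = n₁·(E₁/E₂)².
n₂ = 306 × (8.15/24.5)² = 306 × 0.1107 = 33.87
Round up: n₂ = 34.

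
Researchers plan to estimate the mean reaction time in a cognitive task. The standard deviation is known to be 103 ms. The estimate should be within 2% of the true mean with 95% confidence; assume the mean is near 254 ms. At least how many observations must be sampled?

1580

For a mean, the margin of error is E = z·σ/√n, so n = (zσ/E)².
At 95% confidence, z = 1.960.
E = 2% of 254 = 5.08 ms.
n = (1.960 × 103 / 5.08)² = 1579.28
Round up: n = 1580.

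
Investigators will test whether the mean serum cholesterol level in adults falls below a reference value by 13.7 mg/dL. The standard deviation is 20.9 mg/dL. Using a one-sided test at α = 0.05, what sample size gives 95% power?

26

For a one-sample z-test, n = ((z_α + z_β)·σ/δ)².
z_α = 1.645 (one-sided α = 0.05); z_β = 1.645 (power 95% → β = 0.05).
n = (3.290 × 20.9 / 13.7)² = 25.19
Round up: n = 26.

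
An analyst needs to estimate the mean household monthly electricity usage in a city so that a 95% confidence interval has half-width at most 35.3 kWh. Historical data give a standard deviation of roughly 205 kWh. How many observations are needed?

n = 130

For a mean, the margin of error is E = z·σ/√n, so n = (zσ/E)².
At 95% confidence, z = 1.960.
n = (1.960 × 205 / 35.3)² = 129.56
Round up: n = 130.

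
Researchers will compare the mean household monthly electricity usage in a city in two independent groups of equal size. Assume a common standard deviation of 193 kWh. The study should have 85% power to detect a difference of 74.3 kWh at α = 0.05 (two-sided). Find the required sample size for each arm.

For two equal groups, n per group = 2·((z_{α/2} + z_β)·σ/δ)².
z_{α/2} = 1.960; z_β = 1.036 (power 85%).
n = 2 × (2.996 × 193 / 74.3)² = 2 × 60.56 = 121.12
Round up: n = 122 per group.

122 per group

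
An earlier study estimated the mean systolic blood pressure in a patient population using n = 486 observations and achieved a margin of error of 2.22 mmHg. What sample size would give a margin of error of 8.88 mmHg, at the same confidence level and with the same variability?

31

Margin of error scales as 1/√n, so n₂ = n₁·(E₁/E₂)².
n₂ = 486 × (2.22/8.88)² = 486 × 0.0625 = 30.38
Round up: n₂ = 31.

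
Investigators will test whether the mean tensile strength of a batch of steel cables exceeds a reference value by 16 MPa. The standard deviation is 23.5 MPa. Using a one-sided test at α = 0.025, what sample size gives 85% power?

20

For a one-sample z-test, n = ((z_α + z_β)·σ/δ)².
z_α = 1.960 (one-sided α = 0.025); z_β = 1.036 (power 85% → β = 0.15).
n = (2.996 × 23.5 / 16)² = 19.36
Round up: n = 20.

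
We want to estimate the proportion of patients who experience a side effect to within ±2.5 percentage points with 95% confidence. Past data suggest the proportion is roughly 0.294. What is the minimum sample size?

For a proportion with margin E = 0.025 at 95% confidence, z = 1.960.
n = p̂(1−p̂)(z/E)² = 0.294 × 0.706 × (1.960/0.025)² = 1275.80
Round up: n = 1276.

1276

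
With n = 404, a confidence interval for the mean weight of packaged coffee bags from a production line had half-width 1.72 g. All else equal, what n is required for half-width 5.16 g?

Margin of error scales as 1/√n, so n₂ = n₁·(E₁/E₂)².
n₂ = 404 × (1.72/5.16)² = 404 × 0.1111 = 44.88
Round up: n₂ = 45.

45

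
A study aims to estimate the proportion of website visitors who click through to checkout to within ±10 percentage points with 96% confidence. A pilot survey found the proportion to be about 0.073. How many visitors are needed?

For a proportion with margin E = 0.1 at 96% confidence, z = 2.054.
n = p̂(1−p̂)(z/E)² = 0.073 × 0.927 × (2.054/0.1)² = 28.55
Round up: n = 29.

29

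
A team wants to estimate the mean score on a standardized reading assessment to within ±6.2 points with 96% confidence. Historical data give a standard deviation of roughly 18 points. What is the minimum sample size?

36

For a mean, the margin of error is E = z·σ/√n, so n = (zσ/E)².
At 96% confidence, z = 2.054.
n = (2.054 × 18 / 6.2)² = 35.56
Round up: n = 36.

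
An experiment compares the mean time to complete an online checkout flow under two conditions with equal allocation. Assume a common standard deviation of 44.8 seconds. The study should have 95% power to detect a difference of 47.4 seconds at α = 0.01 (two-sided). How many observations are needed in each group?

For two equal groups, n per group = 2·((z_{α/2} + z_β)·σ/δ)².
z_{α/2} = 2.576; z_β = 1.645 (power 95%).
n = 2 × (4.221 × 44.8 / 47.4)² = 2 × 15.92 = 31.84
Round up: n = 32 per group.

32 per group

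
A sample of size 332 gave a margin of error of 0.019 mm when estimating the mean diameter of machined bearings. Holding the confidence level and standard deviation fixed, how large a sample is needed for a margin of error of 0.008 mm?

n = 1873

Margin of error scales as 1/√n, so n₂ = n₁·(E₁/E₂)².
n₂ = 332 × (0.019/0.008)² = 332 × 5.641 = 1872.81
Round up: n₂ = 1873.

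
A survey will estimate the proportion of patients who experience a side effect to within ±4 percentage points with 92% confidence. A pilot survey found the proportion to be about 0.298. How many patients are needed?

n = 401

For a proportion with margin E = 0.04 at 92% confidence, z = 1.751.
n = p̂(1−p̂)(z/E)² = 0.298 × 0.702 × (1.751/0.04)² = 400.87
Round up: n = 401.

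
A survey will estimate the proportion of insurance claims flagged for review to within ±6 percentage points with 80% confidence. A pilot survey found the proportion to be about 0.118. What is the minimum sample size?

48

For a proportion with margin E = 0.06 at 80% confidence, z = 1.282.
n = p̂(1−p̂)(z/E)² = 0.118 × 0.882 × (1.282/0.06)² = 47.51
Round up: n = 48.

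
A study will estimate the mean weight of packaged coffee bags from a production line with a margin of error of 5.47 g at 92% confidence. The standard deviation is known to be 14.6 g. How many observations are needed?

For a mean, the margin of error is E = z·σ/√n, so n = (zσ/E)².
At 92% confidence, z = 1.751.
n = (1.751 × 14.6 / 5.47)² = 21.84
Round up: n = 22.

22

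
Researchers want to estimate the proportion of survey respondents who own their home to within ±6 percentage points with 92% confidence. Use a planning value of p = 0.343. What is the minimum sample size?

n = 192

For a proportion with margin E = 0.06 at 92% confidence, z = 1.751.
n = p̂(1−p̂)(z/E)² = 0.343 × 0.657 × (1.751/0.06)² = 191.92
Round up: n = 192.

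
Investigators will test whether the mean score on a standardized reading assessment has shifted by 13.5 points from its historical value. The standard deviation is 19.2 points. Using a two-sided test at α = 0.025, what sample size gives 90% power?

n = 26

For a one-sample z-test, n = ((z_{α/2} + z_β)·σ/δ)².
z_{α/2} = 2.241 (two-sided α = 0.025); z_β = 1.282 (power 90% → β = 0.1).
n = (3.523 × 19.2 / 13.5)² = 25.10
Round up: n = 26.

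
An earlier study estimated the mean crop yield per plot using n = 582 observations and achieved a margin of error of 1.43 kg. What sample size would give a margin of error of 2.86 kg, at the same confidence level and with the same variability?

Margin of error scales as 1/√n, so n₂ = n₁·(E₁/E₂)².
n₂ = 582 × (1.43/2.86)² = 582 × 0.25 = 145.50
Round up: n₂ = 146.

n = 146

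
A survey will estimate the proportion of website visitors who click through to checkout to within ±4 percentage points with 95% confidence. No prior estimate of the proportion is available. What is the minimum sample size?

n = 601

For a proportion with margin E = 0.04 at 95% confidence, z = 1.960.
With no prior estimate, use p = 0.5, which maximizes p(1−p) at 0.25.
n = 0.25 × (z/E)² = 0.25 × (1.960/0.04)² = 600.25
Round up: n = 601.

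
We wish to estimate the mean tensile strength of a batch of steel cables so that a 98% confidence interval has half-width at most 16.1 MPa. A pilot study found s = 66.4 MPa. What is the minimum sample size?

For a mean, the margin of error is E = z·σ/√n, so n = (zσ/E)².
At 98% confidence, z = 2.326.
n = (2.326 × 66.4 / 16.1)² = 92.02
Round up: n = 93.

93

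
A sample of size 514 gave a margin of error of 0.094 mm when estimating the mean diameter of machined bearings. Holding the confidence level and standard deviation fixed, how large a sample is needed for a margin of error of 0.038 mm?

Margin of error scales as 1/√n, so n₂ = n₁·(E₁/E₂)².
n₂ = 514 × (0.094/0.038)² = 514 × 6.119 = 3145.17
Round up: n₂ = 3146.

n = 3146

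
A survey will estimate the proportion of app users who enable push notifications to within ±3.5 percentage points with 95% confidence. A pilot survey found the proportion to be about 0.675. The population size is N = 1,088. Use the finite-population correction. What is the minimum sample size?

For a proportion with margin E = 0.035 at 95% confidence, z = 1.960.
n = p̂(1−p̂)(z/E)² = 0.675 × 0.325 × (1.960/0.035)² = 687.96 — call this n₀.
Finite-population correction with N = 1,088: n = n₀ / (1 + (n₀−1)/N) = 687.96 / 1.631 = 421.80
Round up: n = 422.

422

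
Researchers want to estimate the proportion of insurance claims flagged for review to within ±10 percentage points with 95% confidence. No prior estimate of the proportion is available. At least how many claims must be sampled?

For a proportion with margin E = 0.1 at 95% confidence, z = 1.960.
With no prior estimate, use p = 0.5, which maximizes p(1−p) at 0.25.
n = 0.25 × (z/E)² = 0.25 × (1.960/0.1)² = 96.04
Round up: n = 97.

n = 97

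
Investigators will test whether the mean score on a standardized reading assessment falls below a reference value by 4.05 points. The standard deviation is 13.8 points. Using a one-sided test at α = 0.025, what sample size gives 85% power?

105

For a one-sample z-test, n = ((z_α + z_β)·σ/δ)².
z_α = 1.960 (one-sided α = 0.025); z_β = 1.036 (power 85% → β = 0.15).
n = (2.996 × 13.8 / 4.05)² = 104.22
Round up: n = 105.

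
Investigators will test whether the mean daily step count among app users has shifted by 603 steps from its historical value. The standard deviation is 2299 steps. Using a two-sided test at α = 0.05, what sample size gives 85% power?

131

For a one-sample z-test, n = ((z_{α/2} + z_β)·σ/δ)².
z_{α/2} = 1.960 (two-sided α = 0.05); z_β = 1.036 (power 85% → β = 0.15).
n = (2.996 × 2299 / 603)² = 130.47
Round up: n = 131.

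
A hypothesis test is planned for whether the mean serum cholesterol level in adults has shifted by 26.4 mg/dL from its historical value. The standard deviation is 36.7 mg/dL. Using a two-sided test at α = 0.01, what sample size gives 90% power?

For a one-sample z-test, n = ((z_{α/2} + z_β)·σ/δ)².
z_{α/2} = 2.576 (two-sided α = 0.01); z_β = 1.282 (power 90% → β = 0.1).
n = (3.858 × 36.7 / 26.4)² = 28.76
Round up: n = 29.

n = 29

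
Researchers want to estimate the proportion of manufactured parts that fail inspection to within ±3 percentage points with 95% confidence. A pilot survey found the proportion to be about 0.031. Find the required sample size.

n = 129

For a proportion with margin E = 0.03 at 95% confidence, z = 1.960.
n = p̂(1−p̂)(z/E)² = 0.031 × 0.969 × (1.960/0.03)² = 128.22
Round up: n = 129.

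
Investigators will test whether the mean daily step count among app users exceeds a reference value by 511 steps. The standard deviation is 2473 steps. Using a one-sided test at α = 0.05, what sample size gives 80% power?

For a one-sample z-test, n = ((z_α + z_β)·σ/δ)².
z_α = 1.645 (one-sided α = 0.05); z_β = 0.842 (power 80% → β = 0.2).
n = (2.487 × 2473 / 511)² = 144.86
Round up: n = 145.

n = 145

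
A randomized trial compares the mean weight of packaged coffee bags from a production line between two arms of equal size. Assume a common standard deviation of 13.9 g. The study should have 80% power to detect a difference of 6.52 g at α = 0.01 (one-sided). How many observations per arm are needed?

92 per group

For two equal groups, n per group = 2·((z_α + z_β)·σ/δ)².
z_α = 2.326; z_β = 0.842 (power 80%).
n = 2 × (3.168 × 13.9 / 6.52)² = 2 × 45.61 = 91.22
Round up: n = 92 per group.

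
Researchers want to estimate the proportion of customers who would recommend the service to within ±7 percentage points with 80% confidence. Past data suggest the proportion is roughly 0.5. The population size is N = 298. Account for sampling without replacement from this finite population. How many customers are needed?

66

For a proportion with margin E = 0.07 at 80% confidence, z = 1.282.
n = p̂(1−p̂)(z/E)² = 0.5 × 0.5 × (1.282/0.07)² = 83.85 — call this n₀.
Finite-population correction with N = 298: n = n₀ / (1 + (n₀−1)/N) = 83.85 / 1.278 = 65.61
Round up: n = 66.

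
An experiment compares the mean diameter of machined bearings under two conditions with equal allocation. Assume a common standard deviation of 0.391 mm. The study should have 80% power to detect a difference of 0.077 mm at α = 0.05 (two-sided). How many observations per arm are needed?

405 per group

For two equal groups, n per group = 2·((z_{α/2} + z_β)·σ/δ)².
z_{α/2} = 1.960; z_β = 0.842 (power 80%).
n = 2 × (2.802 × 0.391 / 0.077)² = 2 × 202.45 = 404.90
Round up: n = 405 per group.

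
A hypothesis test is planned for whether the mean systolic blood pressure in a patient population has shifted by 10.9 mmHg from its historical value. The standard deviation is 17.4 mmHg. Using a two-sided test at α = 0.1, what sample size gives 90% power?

22

For a one-sample z-test, n = ((z_{α/2} + z_β)·σ/δ)².
z_{α/2} = 1.645 (two-sided α = 0.1); z_β = 1.282 (power 90% → β = 0.1).
n = (2.927 × 17.4 / 10.9)² = 21.83
Round up: n = 22.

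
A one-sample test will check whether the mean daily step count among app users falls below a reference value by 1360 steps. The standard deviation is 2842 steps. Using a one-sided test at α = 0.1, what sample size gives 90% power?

29

For a one-sample z-test, n = ((z_α + z_β)·σ/δ)².
z_α = 1.282 (one-sided α = 0.1); z_β = 1.282 (power 90% → β = 0.1).
n = (2.564 × 2842 / 1360)² = 28.71
Round up: n = 29.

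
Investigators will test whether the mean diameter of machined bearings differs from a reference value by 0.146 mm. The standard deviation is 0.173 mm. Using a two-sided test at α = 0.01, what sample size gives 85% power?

19

For a one-sample z-test, n = ((z_{α/2} + z_β)·σ/δ)².
z_{α/2} = 2.576 (two-sided α = 0.01); z_β = 1.036 (power 85% → β = 0.15).
n = (3.612 × 0.173 / 0.146)² = 18.32
Round up: n = 19.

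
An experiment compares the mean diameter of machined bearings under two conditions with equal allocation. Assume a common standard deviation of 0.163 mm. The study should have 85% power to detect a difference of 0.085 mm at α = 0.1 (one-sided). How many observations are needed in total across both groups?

80 total

For two equal groups, n per group = 2·((z_α + z_β)·σ/δ)².
z_α = 1.282; z_β = 1.036 (power 85%).
n = 2 × (2.318 × 0.163 / 0.085)² = 2 × 19.76 = 39.52
Round up: n = 40 per group.
Total across both groups: 2 × 40 = 80.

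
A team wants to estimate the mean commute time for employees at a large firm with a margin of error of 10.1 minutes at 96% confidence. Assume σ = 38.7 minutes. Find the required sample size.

62

For a mean, the margin of error is E = z·σ/√n, so n = (zσ/E)².
At 96% confidence, z = 2.054.
n = (2.054 × 38.7 / 10.1)² = 61.94
Round up: n = 62.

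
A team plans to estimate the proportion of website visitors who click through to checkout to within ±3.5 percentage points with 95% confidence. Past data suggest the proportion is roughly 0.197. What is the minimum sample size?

For a proportion with margin E = 0.035 at 95% confidence, z = 1.960.
n = p̂(1−p̂)(z/E)² = 0.197 × 0.803 × (1.960/0.035)² = 496.09
Round up: n = 497.

497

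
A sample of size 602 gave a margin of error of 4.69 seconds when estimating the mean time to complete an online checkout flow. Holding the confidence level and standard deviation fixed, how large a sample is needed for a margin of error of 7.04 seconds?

Margin of error scales as 1/√n, so n₂ = n₁·(E₁/E₂)².
n₂ = 602 × (4.69/7.04)² = 602 × 0.4438 = 267.17
Round up: n₂ = 268.

268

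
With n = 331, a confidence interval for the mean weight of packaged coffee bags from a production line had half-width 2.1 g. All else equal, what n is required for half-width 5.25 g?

n = 53

Margin of error scales as 1/√n, so n₂ = n₁·(E₁/E₂)².
n₂ = 331 × (2.1/5.25)² = 331 × 0.16 = 52.96
Round up: n₂ = 53.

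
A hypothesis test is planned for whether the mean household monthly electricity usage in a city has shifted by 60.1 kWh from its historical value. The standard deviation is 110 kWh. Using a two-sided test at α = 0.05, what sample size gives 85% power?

For a one-sample z-test, n = ((z_{α/2} + z_β)·σ/δ)².
z_{α/2} = 1.960 (two-sided α = 0.05); z_β = 1.036 (power 85% → β = 0.15).
n = (2.996 × 110 / 60.1)² = 30.07
Round up: n = 31.

31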